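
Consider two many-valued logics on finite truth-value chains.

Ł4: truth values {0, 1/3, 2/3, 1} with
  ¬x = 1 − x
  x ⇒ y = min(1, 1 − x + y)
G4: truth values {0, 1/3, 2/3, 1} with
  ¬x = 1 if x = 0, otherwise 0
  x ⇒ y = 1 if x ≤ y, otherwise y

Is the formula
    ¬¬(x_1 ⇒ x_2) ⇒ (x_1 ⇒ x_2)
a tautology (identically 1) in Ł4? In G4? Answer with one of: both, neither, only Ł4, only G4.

only Ł4

In Ł4: every assignment gives 1 — tautology.
In G4: at x_1 = 2/3, x_2 = 1/3 the value is 1/3 — not a tautology.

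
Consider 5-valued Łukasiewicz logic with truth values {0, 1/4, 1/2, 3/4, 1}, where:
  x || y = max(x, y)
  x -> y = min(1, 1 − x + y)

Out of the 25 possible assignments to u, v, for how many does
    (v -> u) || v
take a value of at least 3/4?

24

value 1: 19 assignments (counts)
value 3/4: 5 assignments (counts)
value 1/2: 1 assignment
So 24 of the 25 assignments meet the threshold.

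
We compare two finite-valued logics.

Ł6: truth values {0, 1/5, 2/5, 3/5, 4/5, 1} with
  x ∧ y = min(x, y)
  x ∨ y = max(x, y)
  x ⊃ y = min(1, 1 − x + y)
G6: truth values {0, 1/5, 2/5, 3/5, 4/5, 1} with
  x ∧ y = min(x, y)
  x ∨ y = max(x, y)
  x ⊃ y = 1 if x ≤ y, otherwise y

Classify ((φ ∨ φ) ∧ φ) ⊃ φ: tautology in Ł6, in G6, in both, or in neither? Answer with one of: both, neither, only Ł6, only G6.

both

In Ł6: every assignment gives 1 — tautology.
In G6: every assignment gives 1 — tautology.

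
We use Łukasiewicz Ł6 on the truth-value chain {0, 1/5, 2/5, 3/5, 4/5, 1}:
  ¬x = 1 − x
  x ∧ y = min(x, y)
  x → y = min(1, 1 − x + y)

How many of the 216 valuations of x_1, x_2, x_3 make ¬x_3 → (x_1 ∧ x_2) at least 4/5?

126

value 1: 91 assignments (counts)
value 4/5: 35 assignments (counts)
value 3/5: 32 assignments
value 2/5: 27 assignments
value 1/5: 20 assignments
value 0: 11 assignments
So 126 of the 216 assignments meet the threshold.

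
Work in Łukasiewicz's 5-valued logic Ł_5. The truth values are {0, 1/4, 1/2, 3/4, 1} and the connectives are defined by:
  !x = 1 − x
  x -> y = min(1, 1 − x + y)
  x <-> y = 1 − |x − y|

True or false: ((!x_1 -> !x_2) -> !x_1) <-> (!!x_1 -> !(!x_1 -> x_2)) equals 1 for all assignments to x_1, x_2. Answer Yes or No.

Counterexample: take x_1 = 1/4, x_2 = 0.
!x_1 = !1/4 = 3/4
!x_2 = !0 = 1
!x_1 -> !x_2 = 3/4 -> 1 = 1
!x_1 = !1/4 = 3/4
(!x_1 -> !x_2) -> !x_1 = 1 -> 3/4 = 3/4
!x_1 = !1/4 = 3/4
!!x_1 = !3/4 = 1/4
!x_1 = !1/4 = 3/4
!x_1 -> x_2 = 3/4 -> 0 = 1/4
!(!x_1 -> x_2) = !1/4 = 3/4
!!x_1 -> !(!x_1 -> x_2) = 1/4 -> 3/4 = 1
((!x_1 -> !x_2) -> !x_1) <-> (!!x_1 -> !(!x_1 -> x_2)) = 3/4 <-> 1 = 3/4
This gives 3/4 ≠ 1.

No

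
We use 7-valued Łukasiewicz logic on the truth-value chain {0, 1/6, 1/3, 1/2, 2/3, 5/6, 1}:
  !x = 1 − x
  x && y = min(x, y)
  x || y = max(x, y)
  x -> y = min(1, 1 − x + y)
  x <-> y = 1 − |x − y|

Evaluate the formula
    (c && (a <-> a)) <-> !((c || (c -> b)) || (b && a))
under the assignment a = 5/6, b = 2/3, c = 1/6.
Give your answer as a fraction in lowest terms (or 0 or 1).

5/6

a <-> a = 5/6 <-> 5/6 = 1
c && (a <-> a) = 1/6 && 1 = 1/6
c -> b = 1/6 -> 2/3 = 1
c || (c -> b) = 1/6 || 1 = 1
b && a = 2/3 && 5/6 = 2/3
(c || (c -> b)) || (b && a) = 1 || 2/3 = 1
!((c || (c -> b)) || (b && a)) = !1 = 0
(c && (a <-> a)) <-> !((c || (c -> b)) || (b && a)) = 1/6 <-> 0 = 5/6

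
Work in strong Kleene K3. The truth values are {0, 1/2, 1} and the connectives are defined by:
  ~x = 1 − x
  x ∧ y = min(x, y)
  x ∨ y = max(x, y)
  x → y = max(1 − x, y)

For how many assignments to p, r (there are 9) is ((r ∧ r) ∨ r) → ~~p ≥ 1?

p = 0, r = 0 ↦ 1  ≥
p = 0, r = 1/2 ↦ 1/2  <
p = 0, r = 1 ↦ 0  <
p = 1/2, r = 0 ↦ 1  ≥
p = 1/2, r = 1/2 ↦ 1/2  <
p = 1/2, r = 1 ↦ 1/2  <
p = 1, r = 0 ↦ 1  ≥
p = 1, r = 1/2 ↦ 1  ≥
p = 1, r = 1 ↦ 1  ≥
So 5 of the 9 assignments meet the threshold.

5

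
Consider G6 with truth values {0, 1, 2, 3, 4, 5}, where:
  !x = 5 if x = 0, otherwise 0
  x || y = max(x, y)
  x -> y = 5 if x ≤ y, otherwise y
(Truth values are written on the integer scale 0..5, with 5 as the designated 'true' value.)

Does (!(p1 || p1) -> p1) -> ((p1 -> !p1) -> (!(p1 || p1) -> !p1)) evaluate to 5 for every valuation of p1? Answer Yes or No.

p1 = 0 ↦ 5
p1 = 1 ↦ 5
p1 = 2 ↦ 5
p1 = 3 ↦ 5
p1 = 4 ↦ 5
p1 = 5 ↦ 5
Every assignment gives a value ≥ 5.

Yes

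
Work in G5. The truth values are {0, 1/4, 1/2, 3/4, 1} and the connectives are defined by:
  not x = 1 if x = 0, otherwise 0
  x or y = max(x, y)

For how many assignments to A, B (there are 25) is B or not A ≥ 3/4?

13

value 1: 9 assignments (counts)
value 3/4: 4 assignments (counts)
value 1/2: 4 assignments
value 1/4: 4 assignments
value 0: 4 assignments
So 13 of the 25 assignments meet the threshold.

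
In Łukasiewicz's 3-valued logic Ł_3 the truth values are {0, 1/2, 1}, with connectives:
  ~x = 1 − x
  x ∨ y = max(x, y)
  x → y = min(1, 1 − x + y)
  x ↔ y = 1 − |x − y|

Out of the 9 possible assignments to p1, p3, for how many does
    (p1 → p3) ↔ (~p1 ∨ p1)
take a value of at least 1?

5

p1 = 0, p3 = 0 ↦ 1  ≥
p1 = 0, p3 = 1/2 ↦ 1  ≥
p1 = 0, p3 = 1 ↦ 1  ≥
p1 = 1/2, p3 = 0 ↦ 1  ≥
p1 = 1/2, p3 = 1/2 ↦ 1/2  <
p1 = 1/2, p3 = 1 ↦ 1/2  <
p1 = 1, p3 = 0 ↦ 0  <
p1 = 1, p3 = 1/2 ↦ 1/2  <
p1 = 1, p3 = 1 ↦ 1  ≥
So 5 of the 9 assignments meet the threshold.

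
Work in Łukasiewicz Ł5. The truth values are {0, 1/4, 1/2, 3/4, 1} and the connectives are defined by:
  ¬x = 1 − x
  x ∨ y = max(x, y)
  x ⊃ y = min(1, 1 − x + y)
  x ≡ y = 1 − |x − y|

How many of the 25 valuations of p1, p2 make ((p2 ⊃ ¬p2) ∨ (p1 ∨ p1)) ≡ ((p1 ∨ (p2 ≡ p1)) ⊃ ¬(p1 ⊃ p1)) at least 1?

2

value 1: 2 assignments (counts)
value 3/4: 2 assignments
value 1/2: 4 assignments
value 1/4: 8 assignments
value 0: 9 assignments
So 2 of the 25 assignments meet the threshold.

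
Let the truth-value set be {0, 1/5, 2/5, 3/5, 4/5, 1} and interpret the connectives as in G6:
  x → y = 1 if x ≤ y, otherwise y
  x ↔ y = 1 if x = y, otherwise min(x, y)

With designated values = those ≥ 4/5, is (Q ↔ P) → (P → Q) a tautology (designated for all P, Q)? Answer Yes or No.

Yes

At P = 1/5, Q = 0, for instance:
Q ↔ P = 0 ↔ 1/5 = 0
P → Q = 1/5 → 0 = 0
(Q ↔ P) → (P → Q) = 0 → 0 = 1
and checking the remaining 35 assignments likewise gives ≥ 4/5 in every case.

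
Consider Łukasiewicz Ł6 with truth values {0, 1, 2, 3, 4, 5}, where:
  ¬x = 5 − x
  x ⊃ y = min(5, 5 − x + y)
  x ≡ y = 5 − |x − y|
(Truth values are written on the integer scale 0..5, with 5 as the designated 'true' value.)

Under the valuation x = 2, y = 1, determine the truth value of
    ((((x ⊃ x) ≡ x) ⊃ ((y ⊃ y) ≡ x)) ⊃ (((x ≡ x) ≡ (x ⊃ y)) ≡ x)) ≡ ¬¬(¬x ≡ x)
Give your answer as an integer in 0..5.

4

x ⊃ x = 2 ⊃ 2 = 5
(x ⊃ x) ≡ x = 5 ≡ 2 = 2
y ⊃ y = 1 ⊃ 1 = 5
(y ⊃ y) ≡ x = 5 ≡ 2 = 2
((x ⊃ x) ≡ x) ⊃ ((y ⊃ y) ≡ x) = 2 ⊃ 2 = 5
x ≡ x = 2 ≡ 2 = 5
x ⊃ y = 2 ⊃ 1 = 4
(x ≡ x) ≡ (x ⊃ y) = 5 ≡ 4 = 4
((x ≡ x) ≡ (x ⊃ y)) ≡ x = 4 ≡ 2 = 3
(((x ⊃ x) ≡ x) ⊃ ((y ⊃ y) ≡ x)) ⊃ (((x ≡ x) ≡ (x ⊃ y)) ≡ x) = 5 ⊃ 3 = 3
¬x = ¬2 = 3
¬x ≡ x = 3 ≡ 2 = 4
¬(¬x ≡ x) = ¬4 = 1
¬¬(¬x ≡ x) = ¬1 = 4
((((x ⊃ x) ≡ x) ⊃ ((y ⊃ y) ≡ x)) ⊃ (((x ≡ x) ≡ (x ⊃ y)) ≡ x)) ≡ ¬¬(¬x ≡ x) = 3 ≡ 4 = 4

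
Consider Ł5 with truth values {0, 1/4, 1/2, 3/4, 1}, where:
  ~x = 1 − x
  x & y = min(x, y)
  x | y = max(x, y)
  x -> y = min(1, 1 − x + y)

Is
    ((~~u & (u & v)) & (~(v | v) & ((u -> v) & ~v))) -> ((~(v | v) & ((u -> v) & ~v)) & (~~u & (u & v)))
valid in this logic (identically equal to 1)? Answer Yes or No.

Yes

At u = 1/2, v = 1, for instance:
~u = ~1/2 = 1/2
~~u = ~1/2 = 1/2
u & v = 1/2 & 1 = 1/2
~~u & (u & v) = 1/2 & 1/2 = 1/2
v | v = 1 | 1 = 1
~(v | v) = ~1 = 0
u -> v = 1/2 -> 1 = 1
~v = ~1 = 0
(u -> v) & ~v = 1 & 0 = 0
~(v | v) & ((u -> v) & ~v) = 0 & 0 = 0
(~~u & (u & v)) & (~(v | v) & ((u -> v) & ~v)) = 1/2 & 0 = 0
(~(v | v) & ((u -> v) & ~v)) & (~~u & (u & v)) = 0 & 1/2 = 0
((~~u & (u & v)) & (~(v | v) & ((u -> v) & ~v))) -> ((~(v | v) & ((u -> v) & ~v)) & (~~u & (u & v))) = 0 -> 0 = 1
and checking the remaining 24 assignments likewise gives ≥ 1 in every case.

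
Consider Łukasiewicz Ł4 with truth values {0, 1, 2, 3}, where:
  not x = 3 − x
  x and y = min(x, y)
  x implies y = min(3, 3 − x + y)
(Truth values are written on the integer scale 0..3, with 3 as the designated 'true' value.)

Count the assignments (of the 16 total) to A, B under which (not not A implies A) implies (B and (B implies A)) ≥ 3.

1

A = 0, B = 0 ↦ 0  <
A = 0, B = 1 ↦ 1  <
A = 0, B = 2 ↦ 1  <
A = 0, B = 3 ↦ 0  <
A = 1, B = 0 ↦ 0  <
A = 1, B = 1 ↦ 1  <
A = 1, B = 2 ↦ 2  <
A = 1, B = 3 ↦ 1  <
A = 2, B = 0 ↦ 0  <
A = 2, B = 1 ↦ 1  <
A = 2, B = 2 ↦ 2  <
A = 2, B = 3 ↦ 2  <
A = 3, B = 0 ↦ 0  <
A = 3, B = 1 ↦ 1  <
A = 3, B = 2 ↦ 2  <
A = 3, B = 3 ↦ 3  ≥
So 1 of the 16 assignments meets the threshold.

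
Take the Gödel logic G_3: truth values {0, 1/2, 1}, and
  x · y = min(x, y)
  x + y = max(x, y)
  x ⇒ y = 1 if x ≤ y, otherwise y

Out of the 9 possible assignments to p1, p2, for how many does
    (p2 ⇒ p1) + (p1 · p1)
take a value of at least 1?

p1 = 0, p2 = 0 ↦ 1  ≥
p1 = 0, p2 = 1/2 ↦ 0  <
p1 = 0, p2 = 1 ↦ 0  <
p1 = 1/2, p2 = 0 ↦ 1  ≥
p1 = 1/2, p2 = 1/2 ↦ 1  ≥
p1 = 1/2, p2 = 1 ↦ 1/2  <
p1 = 1, p2 = 0 ↦ 1  ≥
p1 = 1, p2 = 1/2 ↦ 1  ≥
p1 = 1, p2 = 1 ↦ 1  ≥
So 6 of the 9 assignments meet the threshold.

6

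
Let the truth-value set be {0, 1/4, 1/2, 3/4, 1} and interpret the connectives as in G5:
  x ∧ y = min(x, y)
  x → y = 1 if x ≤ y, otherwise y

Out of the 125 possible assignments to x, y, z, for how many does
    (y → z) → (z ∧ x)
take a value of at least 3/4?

58

value 1: 45 assignments (counts)
value 3/4: 13 assignments (counts)
value 1/2: 19 assignments
value 1/4: 23 assignments
value 0: 25 assignments
So 58 of the 125 assignments meet the threshold.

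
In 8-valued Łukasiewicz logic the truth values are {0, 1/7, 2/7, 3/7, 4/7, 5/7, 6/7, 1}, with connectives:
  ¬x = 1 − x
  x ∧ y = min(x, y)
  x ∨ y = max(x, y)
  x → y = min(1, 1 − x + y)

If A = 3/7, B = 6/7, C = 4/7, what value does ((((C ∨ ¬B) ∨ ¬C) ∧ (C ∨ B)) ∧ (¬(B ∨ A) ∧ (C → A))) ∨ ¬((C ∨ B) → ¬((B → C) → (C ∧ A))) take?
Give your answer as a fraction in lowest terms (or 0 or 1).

¬B = ¬6/7 = 1/7
C ∨ ¬B = 4/7 ∨ 1/7 = 4/7
¬C = ¬4/7 = 3/7
(C ∨ ¬B) ∨ ¬C = 4/7 ∨ 3/7 = 4/7
C ∨ B = 4/7 ∨ 6/7 = 6/7
((C ∨ ¬B) ∨ ¬C) ∧ (C ∨ B) = 4/7 ∧ 6/7 = 4/7
B ∨ A = 6/7 ∨ 3/7 = 6/7
¬(B ∨ A) = ¬6/7 = 1/7
C → A = 4/7 → 3/7 = 6/7
¬(B ∨ A) ∧ (C → A) = 1/7 ∧ 6/7 = 1/7
(((C ∨ ¬B) ∨ ¬C) ∧ (C ∨ B)) ∧ (¬(B ∨ A) ∧ (C → A)) = 4/7 ∧ 1/7 = 1/7
C ∨ B = 4/7 ∨ 6/7 = 6/7
B → C = 6/7 → 4/7 = 5/7
C ∧ A = 4/7 ∧ 3/7 = 3/7
(B → C) → (C ∧ A) = 5/7 → 3/7 = 5/7
¬((B → C) → (C ∧ A)) = ¬5/7 = 2/7
(C ∨ B) → ¬((B → C) → (C ∧ A)) = 6/7 → 2/7 = 3/7
¬((C ∨ B) → ¬((B → C) → (C ∧ A))) = ¬3/7 = 4/7
((((C ∨ ¬B) ∨ ¬C) ∧ (C ∨ B)) ∧ (¬(B ∨ A) ∧ (C → A))) ∨ ¬((C ∨ B) → ¬((B → C) → (C ∧ A))) = 1/7 ∨ 4/7 = 4/7

4/7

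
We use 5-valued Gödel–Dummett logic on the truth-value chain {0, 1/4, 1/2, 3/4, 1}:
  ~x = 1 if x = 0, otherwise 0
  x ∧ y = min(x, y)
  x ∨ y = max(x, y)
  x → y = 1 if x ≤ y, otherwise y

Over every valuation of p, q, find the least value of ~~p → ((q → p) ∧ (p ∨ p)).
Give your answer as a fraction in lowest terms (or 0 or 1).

Take p = 1/4, q = 0:
~p = ~1/4 = 0
~~p = ~0 = 1
q → p = 0 → 1/4 = 1
p ∨ p = 1/4 ∨ 1/4 = 1/4
(q → p) ∧ (p ∨ p) = 1 ∧ 1/4 = 1/4
~~p → ((q → p) ∧ (p ∨ p)) = 1 → 1/4 = 1/4
No assignment yields a value below 1/4, so this is the minimum.

1/4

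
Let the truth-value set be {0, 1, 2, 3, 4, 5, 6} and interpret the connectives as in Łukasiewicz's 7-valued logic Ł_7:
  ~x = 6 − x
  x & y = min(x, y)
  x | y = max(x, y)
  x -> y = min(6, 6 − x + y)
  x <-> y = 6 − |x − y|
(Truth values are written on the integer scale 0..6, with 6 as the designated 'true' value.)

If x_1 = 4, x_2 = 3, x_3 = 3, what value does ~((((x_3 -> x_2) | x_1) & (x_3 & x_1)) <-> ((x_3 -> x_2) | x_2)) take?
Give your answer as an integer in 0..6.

x_3 -> x_2 = 3 -> 3 = 6
(x_3 -> x_2) | x_1 = 6 | 4 = 6
x_3 & x_1 = 3 & 4 = 3
((x_3 -> x_2) | x_1) & (x_3 & x_1) = 6 & 3 = 3
x_3 -> x_2 = 3 -> 3 = 6
(x_3 -> x_2) | x_2 = 6 | 3 = 6
(((x_3 -> x_2) | x_1) & (x_3 & x_1)) <-> ((x_3 -> x_2) | x_2) = 3 <-> 6 = 3
~((((x_3 -> x_2) | x_1) & (x_3 & x_1)) <-> ((x_3 -> x_2) | x_2)) = ~3 = 3

3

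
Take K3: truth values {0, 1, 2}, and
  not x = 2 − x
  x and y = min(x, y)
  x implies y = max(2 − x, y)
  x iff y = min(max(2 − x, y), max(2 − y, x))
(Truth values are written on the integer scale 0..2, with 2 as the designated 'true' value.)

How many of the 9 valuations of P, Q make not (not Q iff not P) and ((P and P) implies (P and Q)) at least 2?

P = 0, Q = 0 ↦ 0  <
P = 0, Q = 1 ↦ 1  <
P = 0, Q = 2 ↦ 2  ≥
P = 1, Q = 0 ↦ 1  <
P = 1, Q = 1 ↦ 1  <
P = 1, Q = 2 ↦ 1  <
P = 2, Q = 0 ↦ 0  <
P = 2, Q = 1 ↦ 1  <
P = 2, Q = 2 ↦ 0  <
So 1 of the 9 assignments meets the threshold.

1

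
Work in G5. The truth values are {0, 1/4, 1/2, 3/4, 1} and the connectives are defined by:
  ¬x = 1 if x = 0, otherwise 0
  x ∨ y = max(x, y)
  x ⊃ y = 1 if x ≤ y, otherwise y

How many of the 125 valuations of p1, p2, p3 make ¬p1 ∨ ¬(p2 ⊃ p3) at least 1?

41

value 1: 41 assignments (counts)
value 0: 84 assignments
So 41 of the 125 assignments meet the threshold.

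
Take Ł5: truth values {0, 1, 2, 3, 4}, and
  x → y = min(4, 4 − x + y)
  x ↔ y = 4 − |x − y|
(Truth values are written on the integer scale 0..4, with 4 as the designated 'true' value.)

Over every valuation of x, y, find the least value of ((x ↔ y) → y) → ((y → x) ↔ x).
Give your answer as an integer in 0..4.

Take x = 0, y = 2:
x ↔ y = 0 ↔ 2 = 2
(x ↔ y) → y = 2 → 2 = 4
y → x = 2 → 0 = 2
(y → x) ↔ x = 2 ↔ 0 = 2
((x ↔ y) → y) → ((y → x) ↔ x) = 4 → 2 = 2
No assignment yields a value below 2, so this is the minimum.

2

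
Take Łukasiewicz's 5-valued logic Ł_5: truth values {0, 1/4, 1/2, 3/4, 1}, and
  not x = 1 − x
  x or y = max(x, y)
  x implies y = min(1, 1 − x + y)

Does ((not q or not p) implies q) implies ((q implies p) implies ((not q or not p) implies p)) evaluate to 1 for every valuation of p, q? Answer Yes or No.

Yes

At p = 0, q = 1/2, for instance:
not q = not 1/2 = 1/2
not p = not 0 = 1
not q or not p = 1/2 or 1 = 1
(not q or not p) implies q = 1 implies 1/2 = 1/2
q implies p = 1/2 implies 0 = 1/2
(not q or not p) implies p = 1 implies 0 = 0
(q implies p) implies ((not q or not p) implies p) = 1/2 implies 0 = 1/2
((not q or not p) implies q) implies ((q implies p) implies ((not q or not p) implies p)) = 1/2 implies 1/2 = 1
and checking the remaining 24 assignments likewise gives ≥ 1 in every case.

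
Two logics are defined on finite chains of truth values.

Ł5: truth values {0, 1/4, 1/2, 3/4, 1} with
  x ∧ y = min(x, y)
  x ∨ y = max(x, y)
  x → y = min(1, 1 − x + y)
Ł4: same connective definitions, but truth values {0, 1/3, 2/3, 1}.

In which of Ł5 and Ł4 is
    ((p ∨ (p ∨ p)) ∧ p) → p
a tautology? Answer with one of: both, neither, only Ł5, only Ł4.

both

In Ł5: every assignment gives 1 — tautology.
In Ł4: every assignment gives 1 — tautology.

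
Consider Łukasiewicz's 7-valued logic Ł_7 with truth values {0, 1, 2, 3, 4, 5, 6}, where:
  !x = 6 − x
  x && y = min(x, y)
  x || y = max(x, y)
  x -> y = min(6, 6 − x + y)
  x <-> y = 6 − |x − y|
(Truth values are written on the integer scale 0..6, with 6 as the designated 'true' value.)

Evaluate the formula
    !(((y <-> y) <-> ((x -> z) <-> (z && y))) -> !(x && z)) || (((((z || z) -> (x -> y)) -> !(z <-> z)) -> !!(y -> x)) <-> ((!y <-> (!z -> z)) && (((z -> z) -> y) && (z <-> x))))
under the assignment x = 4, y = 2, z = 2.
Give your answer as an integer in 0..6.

2

y <-> y = 2 <-> 2 = 6
x -> z = 4 -> 2 = 4
z && y = 2 && 2 = 2
(x -> z) <-> (z && y) = 4 <-> 2 = 4
(y <-> y) <-> ((x -> z) <-> (z && y)) = 6 <-> 4 = 4
x && z = 4 && 2 = 2
!(x && z) = !2 = 4
((y <-> y) <-> ((x -> z) <-> (z && y))) -> !(x && z) = 4 -> 4 = 6
!(((y <-> y) <-> ((x -> z) <-> (z && y))) -> !(x && z)) = !6 = 0
z || z = 2 || 2 = 2
x -> y = 4 -> 2 = 4
(z || z) -> (x -> y) = 2 -> 4 = 6
z <-> z = 2 <-> 2 = 6
!(z <-> z) = !6 = 0
((z || z) -> (x -> y)) -> !(z <-> z) = 6 -> 0 = 0
y -> x = 2 -> 4 = 6
!(y -> x) = !6 = 0
!!(y -> x) = !0 = 6
(((z || z) -> (x -> y)) -> !(z <-> z)) -> !!(y -> x) = 0 -> 6 = 6
!y = !2 = 4
!z = !2 = 4
!z -> z = 4 -> 2 = 4
!y <-> (!z -> z) = 4 <-> 4 = 6
z -> z = 2 -> 2 = 6
(z -> z) -> y = 6 -> 2 = 2
z <-> x = 2 <-> 4 = 4
((z -> z) -> y) && (z <-> x) = 2 && 4 = 2
(!y <-> (!z -> z)) && (((z -> z) -> y) && (z <-> x)) = 6 && 2 = 2
((((z || z) -> (x -> y)) -> !(z <-> z)) -> !!(y -> x)) <-> ((!y <-> (!z -> z)) && (((z -> z) -> y) && (z <-> x))) = 6 <-> 2 = 2
!(((y <-> y) <-> ((x -> z) <-> (z && y))) -> !(x && z)) || (((((z || z) -> (x -> y)) -> !(z <-> z)) -> !!(y -> x)) <-> ((!y <-> (!z -> z)) && (((z -> z) -> y) && (z <-> x)))) = 0 || 2 = 2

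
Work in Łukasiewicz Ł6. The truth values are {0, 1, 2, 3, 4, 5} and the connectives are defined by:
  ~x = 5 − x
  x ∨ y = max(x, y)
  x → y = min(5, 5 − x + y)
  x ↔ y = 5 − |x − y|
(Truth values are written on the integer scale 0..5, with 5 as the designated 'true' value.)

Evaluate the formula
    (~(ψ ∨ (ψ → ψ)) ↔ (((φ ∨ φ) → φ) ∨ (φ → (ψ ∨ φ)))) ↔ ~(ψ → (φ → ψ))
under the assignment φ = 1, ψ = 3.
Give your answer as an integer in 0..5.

5

ψ → ψ = 3 → 3 = 5
ψ ∨ (ψ → ψ) = 3 ∨ 5 = 5
~(ψ ∨ (ψ → ψ)) = ~5 = 0
φ ∨ φ = 1 ∨ 1 = 1
(φ ∨ φ) → φ = 1 → 1 = 5
ψ ∨ φ = 3 ∨ 1 = 3
φ → (ψ ∨ φ) = 1 → 3 = 5
((φ ∨ φ) → φ) ∨ (φ → (ψ ∨ φ)) = 5 ∨ 5 = 5
~(ψ ∨ (ψ → ψ)) ↔ (((φ ∨ φ) → φ) ∨ (φ → (ψ ∨ φ))) = 0 ↔ 5 = 0
φ → ψ = 1 → 3 = 5
ψ → (φ → ψ) = 3 → 5 = 5
~(ψ → (φ → ψ)) = ~5 = 0
(~(ψ ∨ (ψ → ψ)) ↔ (((φ ∨ φ) → φ) ∨ (φ → (ψ ∨ φ)))) ↔ ~(ψ → (φ → ψ)) = 0 ↔ 0 = 5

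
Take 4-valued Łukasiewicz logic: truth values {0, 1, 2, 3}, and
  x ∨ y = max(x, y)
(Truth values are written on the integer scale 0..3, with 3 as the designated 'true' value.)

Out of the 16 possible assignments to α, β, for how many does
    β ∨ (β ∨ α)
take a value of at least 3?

α = 0, β = 0 ↦ 0  <
α = 0, β = 1 ↦ 1  <
α = 0, β = 2 ↦ 2  <
α = 0, β = 3 ↦ 3  ≥
α = 1, β = 0 ↦ 1  <
α = 1, β = 1 ↦ 1  <
α = 1, β = 2 ↦ 2  <
α = 1, β = 3 ↦ 3  ≥
α = 2, β = 0 ↦ 2  <
α = 2, β = 1 ↦ 2  <
α = 2, β = 2 ↦ 2  <
α = 2, β = 3 ↦ 3  ≥
α = 3, β = 0 ↦ 3  ≥
α = 3, β = 1 ↦ 3  ≥
α = 3, β = 2 ↦ 3  ≥
α = 3, β = 3 ↦ 3  ≥
So 7 of the 16 assignments meet the threshold.

7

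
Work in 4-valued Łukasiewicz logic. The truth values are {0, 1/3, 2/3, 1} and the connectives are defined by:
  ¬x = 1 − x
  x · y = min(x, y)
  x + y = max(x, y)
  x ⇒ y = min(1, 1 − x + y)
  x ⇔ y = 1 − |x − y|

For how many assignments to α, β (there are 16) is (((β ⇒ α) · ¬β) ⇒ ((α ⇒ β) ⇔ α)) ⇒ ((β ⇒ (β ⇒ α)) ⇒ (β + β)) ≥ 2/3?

α = 0, β = 0 ↦ 1  ≥
α = 0, β = 1/3 ↦ 1  ≥
α = 0, β = 2/3 ↦ 1  ≥
α = 0, β = 1 ↦ 1  ≥
α = 1/3, β = 0 ↦ 1/3  <
α = 1/3, β = 1/3 ↦ 2/3  ≥
α = 1/3, β = 2/3 ↦ 2/3  ≥
α = 1/3, β = 1 ↦ 1  ≥
α = 2/3, β = 0 ↦ 1/3  <
α = 2/3, β = 1/3 ↦ 1/3  <
α = 2/3, β = 2/3 ↦ 2/3  ≥
α = 2/3, β = 1 ↦ 1  ≥
α = 1, β = 0 ↦ 1  ≥
α = 1, β = 1/3 ↦ 2/3  ≥
α = 1, β = 2/3 ↦ 2/3  ≥
α = 1, β = 1 ↦ 1  ≥
So 13 of the 16 assignments meet the threshold.

13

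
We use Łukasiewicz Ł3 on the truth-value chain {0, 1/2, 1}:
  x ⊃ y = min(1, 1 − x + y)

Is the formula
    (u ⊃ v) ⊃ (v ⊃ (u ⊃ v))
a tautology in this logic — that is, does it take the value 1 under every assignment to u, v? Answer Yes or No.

Yes

u = 0, v = 0 ↦ 1
u = 0, v = 1/2 ↦ 1
u = 0, v = 1 ↦ 1
u = 1/2, v = 0 ↦ 1
u = 1/2, v = 1/2 ↦ 1
u = 1/2, v = 1 ↦ 1
u = 1, v = 0 ↦ 1
u = 1, v = 1/2 ↦ 1
u = 1, v = 1 ↦ 1
Every assignment gives a value ≥ 1.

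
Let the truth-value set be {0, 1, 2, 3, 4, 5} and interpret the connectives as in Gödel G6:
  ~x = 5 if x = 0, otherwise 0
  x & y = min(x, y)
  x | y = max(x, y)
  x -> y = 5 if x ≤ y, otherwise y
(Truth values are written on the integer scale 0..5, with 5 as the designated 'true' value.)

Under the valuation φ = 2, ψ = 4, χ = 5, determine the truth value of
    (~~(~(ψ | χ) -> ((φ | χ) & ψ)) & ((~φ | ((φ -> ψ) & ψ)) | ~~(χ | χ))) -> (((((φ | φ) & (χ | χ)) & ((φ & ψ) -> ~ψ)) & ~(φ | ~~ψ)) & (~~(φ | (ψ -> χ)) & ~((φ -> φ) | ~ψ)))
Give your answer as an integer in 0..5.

0

ψ | χ = 4 | 5 = 5
~(ψ | χ) = ~5 = 0
φ | χ = 2 | 5 = 5
(φ | χ) & ψ = 5 & 4 = 4
~(ψ | χ) -> ((φ | χ) & ψ) = 0 -> 4 = 5
~(~(ψ | χ) -> ((φ | χ) & ψ)) = ~5 = 0
~~(~(ψ | χ) -> ((φ | χ) & ψ)) = ~0 = 5
~φ = ~2 = 0
φ -> ψ = 2 -> 4 = 5
(φ -> ψ) & ψ = 5 & 4 = 4
~φ | ((φ -> ψ) & ψ) = 0 | 4 = 4
χ | χ = 5 | 5 = 5
~(χ | χ) = ~5 = 0
~~(χ | χ) = ~0 = 5
(~φ | ((φ -> ψ) & ψ)) | ~~(χ | χ) = 4 | 5 = 5
~~(~(ψ | χ) -> ((φ | χ) & ψ)) & ((~φ | ((φ -> ψ) & ψ)) | ~~(χ | χ)) = 5 & 5 = 5
φ | φ = 2 | 2 = 2
χ | χ = 5 | 5 = 5
(φ | φ) & (χ | χ) = 2 & 5 = 2
φ & ψ = 2 & 4 = 2
~ψ = ~4 = 0
(φ & ψ) -> ~ψ = 2 -> 0 = 0
((φ | φ) & (χ | χ)) & ((φ & ψ) -> ~ψ) = 2 & 0 = 0
~ψ = ~4 = 0
~~ψ = ~0 = 5
φ | ~~ψ = 2 | 5 = 5
~(φ | ~~ψ) = ~5 = 0
(((φ | φ) & (χ | χ)) & ((φ & ψ) -> ~ψ)) & ~(φ | ~~ψ) = 0 & 0 = 0
ψ -> χ = 4 -> 5 = 5
φ | (ψ -> χ) = 2 | 5 = 5
~(φ | (ψ -> χ)) = ~5 = 0
~~(φ | (ψ -> χ)) = ~0 = 5
φ -> φ = 2 -> 2 = 5
~ψ = ~4 = 0
(φ -> φ) | ~ψ = 5 | 0 = 5
~((φ -> φ) | ~ψ) = ~5 = 0
~~(φ | (ψ -> χ)) & ~((φ -> φ) | ~ψ) = 5 & 0 = 0
((((φ | φ) & (χ | χ)) & ((φ & ψ) -> ~ψ)) & ~(φ | ~~ψ)) & (~~(φ | (ψ -> χ)) & ~((φ -> φ) | ~ψ)) = 0 & 0 = 0
(~~(~(ψ | χ) -> ((φ | χ) & ψ)) & ((~φ | ((φ -> ψ) & ψ)) | ~~(χ | χ))) -> (((((φ | φ) & (χ | χ)) & ((φ & ψ) -> ~ψ)) & ~(φ | ~~ψ)) & (~~(φ | (ψ -> χ)) & ~((φ -> φ) | ~ψ))) = 5 -> 0 = 0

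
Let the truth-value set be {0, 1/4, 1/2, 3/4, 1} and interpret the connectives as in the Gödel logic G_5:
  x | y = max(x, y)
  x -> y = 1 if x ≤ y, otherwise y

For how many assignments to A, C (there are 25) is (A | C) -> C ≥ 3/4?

16

value 1: 15 assignments (counts)
value 3/4: 1 assignment (counts)
value 1/2: 2 assignments
value 1/4: 3 assignments
value 0: 4 assignments
So 16 of the 25 assignments meet the threshold.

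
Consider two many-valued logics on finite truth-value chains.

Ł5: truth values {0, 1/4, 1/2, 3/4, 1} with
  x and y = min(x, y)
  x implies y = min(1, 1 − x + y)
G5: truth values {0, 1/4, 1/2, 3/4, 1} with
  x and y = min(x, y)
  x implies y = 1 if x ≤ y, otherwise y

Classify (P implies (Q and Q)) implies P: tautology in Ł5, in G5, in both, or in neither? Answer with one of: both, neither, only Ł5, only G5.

neither

In Ł5: at P = 0, Q = 0 the value is 0 — not a tautology.
In G5: at P = 0, Q = 0 the value is 0 — not a tautology.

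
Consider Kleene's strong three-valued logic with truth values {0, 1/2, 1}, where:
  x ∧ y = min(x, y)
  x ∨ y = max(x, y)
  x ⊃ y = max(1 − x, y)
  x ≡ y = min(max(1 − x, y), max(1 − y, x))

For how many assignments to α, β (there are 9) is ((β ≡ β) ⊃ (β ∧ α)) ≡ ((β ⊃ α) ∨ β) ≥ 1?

α = 0, β = 0 ↦ 0  <
α = 0, β = 1/2 ↦ 1/2  <
α = 0, β = 1 ↦ 0  <
α = 1/2, β = 0 ↦ 0  <
α = 1/2, β = 1/2 ↦ 1/2  <
α = 1/2, β = 1 ↦ 1/2  <
α = 1, β = 0 ↦ 0  <
α = 1, β = 1/2 ↦ 1/2  <
α = 1, β = 1 ↦ 1  ≥
So 1 of the 9 assignments meets the threshold.

1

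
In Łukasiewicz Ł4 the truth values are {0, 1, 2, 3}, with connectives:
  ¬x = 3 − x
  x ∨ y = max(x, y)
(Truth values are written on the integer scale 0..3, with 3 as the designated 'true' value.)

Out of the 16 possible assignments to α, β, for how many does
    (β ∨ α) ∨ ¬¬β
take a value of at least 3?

7

α = 0, β = 0 ↦ 0  <
α = 0, β = 1 ↦ 1  <
α = 0, β = 2 ↦ 2  <
α = 0, β = 3 ↦ 3  ≥
α = 1, β = 0 ↦ 1  <
α = 1, β = 1 ↦ 1  <
α = 1, β = 2 ↦ 2  <
α = 1, β = 3 ↦ 3  ≥
α = 2, β = 0 ↦ 2  <
α = 2, β = 1 ↦ 2  <
α = 2, β = 2 ↦ 2  <
α = 2, β = 3 ↦ 3  ≥
α = 3, β = 0 ↦ 3  ≥
α = 3, β = 1 ↦ 3  ≥
α = 3, β = 2 ↦ 3  ≥
α = 3, β = 3 ↦ 3  ≥
So 7 of the 16 assignments meet the threshold.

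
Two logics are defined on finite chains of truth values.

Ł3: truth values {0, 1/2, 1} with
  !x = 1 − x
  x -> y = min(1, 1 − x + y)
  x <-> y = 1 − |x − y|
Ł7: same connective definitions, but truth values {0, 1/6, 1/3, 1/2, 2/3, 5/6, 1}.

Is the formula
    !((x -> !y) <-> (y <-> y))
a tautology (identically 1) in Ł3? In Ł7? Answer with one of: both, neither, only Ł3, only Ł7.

In Ł3: at x = 0, y = 0 the value is 0 — not a tautology.
In Ł7: at x = 0, y = 0 the value is 0 — not a tautology.

neither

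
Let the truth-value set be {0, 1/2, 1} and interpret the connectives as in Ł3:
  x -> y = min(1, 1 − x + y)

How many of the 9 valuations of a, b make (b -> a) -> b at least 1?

a = 0, b = 0 ↦ 0  <
a = 0, b = 1/2 ↦ 1  ≥
a = 0, b = 1 ↦ 1  ≥
a = 1/2, b = 0 ↦ 0  <
a = 1/2, b = 1/2 ↦ 1/2  <
a = 1/2, b = 1 ↦ 1  ≥
a = 1, b = 0 ↦ 0  <
a = 1, b = 1/2 ↦ 1/2  <
a = 1, b = 1 ↦ 1  ≥
So 4 of the 9 assignments meet the threshold.

4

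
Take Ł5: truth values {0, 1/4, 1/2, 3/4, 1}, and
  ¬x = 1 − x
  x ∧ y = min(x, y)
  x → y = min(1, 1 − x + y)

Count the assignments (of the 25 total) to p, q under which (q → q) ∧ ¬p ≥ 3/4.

10

value 1: 5 assignments (counts)
value 3/4: 5 assignments (counts)
value 1/2: 5 assignments
value 1/4: 5 assignments
value 0: 5 assignments
So 10 of the 25 assignments meet the threshold.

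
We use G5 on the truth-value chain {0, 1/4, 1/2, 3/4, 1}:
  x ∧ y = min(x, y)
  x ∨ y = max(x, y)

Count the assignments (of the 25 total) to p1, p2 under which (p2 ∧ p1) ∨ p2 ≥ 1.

value 1: 5 assignments (counts)
value 3/4: 5 assignments
value 1/2: 5 assignments
value 1/4: 5 assignments
value 0: 5 assignments
So 5 of the 25 assignments meet the threshold.

5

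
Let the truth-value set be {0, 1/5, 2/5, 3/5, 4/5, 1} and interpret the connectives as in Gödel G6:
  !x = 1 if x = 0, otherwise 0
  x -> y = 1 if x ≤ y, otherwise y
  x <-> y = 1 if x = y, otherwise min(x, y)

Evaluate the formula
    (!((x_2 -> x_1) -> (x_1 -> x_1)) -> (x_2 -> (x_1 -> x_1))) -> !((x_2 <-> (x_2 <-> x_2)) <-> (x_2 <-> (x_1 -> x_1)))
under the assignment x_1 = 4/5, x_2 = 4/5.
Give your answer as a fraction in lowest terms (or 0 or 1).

x_2 -> x_1 = 4/5 -> 4/5 = 1
x_1 -> x_1 = 4/5 -> 4/5 = 1
(x_2 -> x_1) -> (x_1 -> x_1) = 1 -> 1 = 1
!((x_2 -> x_1) -> (x_1 -> x_1)) = !1 = 0
x_1 -> x_1 = 4/5 -> 4/5 = 1
x_2 -> (x_1 -> x_1) = 4/5 -> 1 = 1
!((x_2 -> x_1) -> (x_1 -> x_1)) -> (x_2 -> (x_1 -> x_1)) = 0 -> 1 = 1
x_2 <-> x_2 = 4/5 <-> 4/5 = 1
x_2 <-> (x_2 <-> x_2) = 4/5 <-> 1 = 4/5
x_1 -> x_1 = 4/5 -> 4/5 = 1
x_2 <-> (x_1 -> x_1) = 4/5 <-> 1 = 4/5
(x_2 <-> (x_2 <-> x_2)) <-> (x_2 <-> (x_1 -> x_1)) = 4/5 <-> 4/5 = 1
!((x_2 <-> (x_2 <-> x_2)) <-> (x_2 <-> (x_1 -> x_1))) = !1 = 0
(!((x_2 -> x_1) -> (x_1 -> x_1)) -> (x_2 -> (x_1 -> x_1))) -> !((x_2 <-> (x_2 <-> x_2)) <-> (x_2 <-> (x_1 -> x_1))) = 1 -> 0 = 0

0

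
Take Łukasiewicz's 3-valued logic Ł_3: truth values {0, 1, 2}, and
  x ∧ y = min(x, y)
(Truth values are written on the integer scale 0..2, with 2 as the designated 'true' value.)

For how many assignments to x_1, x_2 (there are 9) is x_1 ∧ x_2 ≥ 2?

1

x_1 = 0, x_2 = 0 ↦ 0  <
x_1 = 0, x_2 = 1 ↦ 0  <
x_1 = 0, x_2 = 2 ↦ 0  <
x_1 = 1, x_2 = 0 ↦ 0  <
x_1 = 1, x_2 = 1 ↦ 1  <
x_1 = 1, x_2 = 2 ↦ 1  <
x_1 = 2, x_2 = 0 ↦ 0  <
x_1 = 2, x_2 = 1 ↦ 1  <
x_1 = 2, x_2 = 2 ↦ 2  ≥
So 1 of the 9 assignments meets the threshold.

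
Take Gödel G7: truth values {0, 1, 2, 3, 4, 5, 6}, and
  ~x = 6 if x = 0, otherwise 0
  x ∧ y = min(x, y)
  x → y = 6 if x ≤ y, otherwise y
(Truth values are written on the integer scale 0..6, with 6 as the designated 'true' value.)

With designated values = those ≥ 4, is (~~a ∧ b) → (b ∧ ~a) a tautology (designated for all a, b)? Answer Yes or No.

No

Counterexample: take a = 1, b = 1.
~a = ~1 = 0
~~a = ~0 = 6
~~a ∧ b = 6 ∧ 1 = 1
~a = ~1 = 0
b ∧ ~a = 1 ∧ 0 = 0
(~~a ∧ b) → (b ∧ ~a) = 1 → 0 = 0
This gives 0, which is below 4.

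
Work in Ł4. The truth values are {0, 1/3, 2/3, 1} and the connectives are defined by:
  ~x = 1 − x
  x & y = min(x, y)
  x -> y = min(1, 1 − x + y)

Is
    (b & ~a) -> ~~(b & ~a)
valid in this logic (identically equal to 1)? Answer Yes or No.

a = 0, b = 0 ↦ 1
a = 0, b = 1/3 ↦ 1
a = 0, b = 2/3 ↦ 1
a = 0, b = 1 ↦ 1
a = 1/3, b = 0 ↦ 1
a = 1/3, b = 1/3 ↦ 1
a = 1/3, b = 2/3 ↦ 1
a = 1/3, b = 1 ↦ 1
a = 2/3, b = 0 ↦ 1
a = 2/3, b = 1/3 ↦ 1
a = 2/3, b = 2/3 ↦ 1
a = 2/3, b = 1 ↦ 1
a = 1, b = 0 ↦ 1
a = 1, b = 1/3 ↦ 1
a = 1, b = 2/3 ↦ 1
a = 1, b = 1 ↦ 1
Every assignment gives a value ≥ 1.

Yes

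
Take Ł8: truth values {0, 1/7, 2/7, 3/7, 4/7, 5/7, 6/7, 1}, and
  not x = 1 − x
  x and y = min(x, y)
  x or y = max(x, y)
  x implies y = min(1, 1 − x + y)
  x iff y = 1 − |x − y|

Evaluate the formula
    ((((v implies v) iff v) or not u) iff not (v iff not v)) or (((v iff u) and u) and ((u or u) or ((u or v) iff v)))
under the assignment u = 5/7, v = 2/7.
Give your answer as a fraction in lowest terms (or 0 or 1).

6/7

v implies v = 2/7 implies 2/7 = 1
(v implies v) iff v = 1 iff 2/7 = 2/7
not u = not 5/7 = 2/7
((v implies v) iff v) or not u = 2/7 or 2/7 = 2/7
not v = not 2/7 = 5/7
v iff not v = 2/7 iff 5/7 = 4/7
not (v iff not v) = not 4/7 = 3/7
(((v implies v) iff v) or not u) iff not (v iff not v) = 2/7 iff 3/7 = 6/7
v iff u = 2/7 iff 5/7 = 4/7
(v iff u) and u = 4/7 and 5/7 = 4/7
u or u = 5/7 or 5/7 = 5/7
u or v = 5/7 or 2/7 = 5/7
(u or v) iff v = 5/7 iff 2/7 = 4/7
(u or u) or ((u or v) iff v) = 5/7 or 4/7 = 5/7
((v iff u) and u) and ((u or u) or ((u or v) iff v)) = 4/7 and 5/7 = 4/7
((((v implies v) iff v) or not u) iff not (v iff not v)) or (((v iff u) and u) and ((u or u) or ((u or v) iff v))) = 6/7 or 4/7 = 6/7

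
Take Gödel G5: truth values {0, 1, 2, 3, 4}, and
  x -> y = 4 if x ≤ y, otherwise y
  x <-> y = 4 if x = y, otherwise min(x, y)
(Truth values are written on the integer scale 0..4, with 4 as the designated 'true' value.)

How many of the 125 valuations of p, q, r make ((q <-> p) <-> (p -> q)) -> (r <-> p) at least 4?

value 4: 55 assignments (counts)
value 3: 9 assignments
value 2: 16 assignments
value 1: 21 assignments
value 0: 24 assignments
So 55 of the 125 assignments meet the threshold.

55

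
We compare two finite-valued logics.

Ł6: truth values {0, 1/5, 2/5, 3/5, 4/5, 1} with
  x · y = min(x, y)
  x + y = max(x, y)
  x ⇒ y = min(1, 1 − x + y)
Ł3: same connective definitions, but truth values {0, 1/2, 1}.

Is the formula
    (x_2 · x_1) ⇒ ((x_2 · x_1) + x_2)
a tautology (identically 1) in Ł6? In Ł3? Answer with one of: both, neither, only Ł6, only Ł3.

In Ł6: every assignment gives 1 — tautology.
In Ł3: every assignment gives 1 — tautology.

both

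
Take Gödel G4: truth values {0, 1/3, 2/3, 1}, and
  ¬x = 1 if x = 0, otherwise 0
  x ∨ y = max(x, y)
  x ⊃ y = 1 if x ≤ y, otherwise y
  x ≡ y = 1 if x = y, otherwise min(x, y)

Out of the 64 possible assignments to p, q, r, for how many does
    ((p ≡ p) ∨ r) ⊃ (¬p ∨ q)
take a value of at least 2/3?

40

value 1: 28 assignments (counts)
value 2/3: 12 assignments (counts)
value 1/3: 12 assignments
value 0: 12 assignments
So 40 of the 64 assignments meet the threshold.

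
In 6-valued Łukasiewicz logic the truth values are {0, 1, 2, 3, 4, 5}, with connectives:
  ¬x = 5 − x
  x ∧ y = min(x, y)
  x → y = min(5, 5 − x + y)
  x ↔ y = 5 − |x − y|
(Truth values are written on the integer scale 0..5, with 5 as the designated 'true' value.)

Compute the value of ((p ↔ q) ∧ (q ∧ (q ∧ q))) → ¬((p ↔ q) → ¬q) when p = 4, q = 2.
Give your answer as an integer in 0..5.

3

p ↔ q = 4 ↔ 2 = 3
q ∧ q = 2 ∧ 2 = 2
q ∧ (q ∧ q) = 2 ∧ 2 = 2
(p ↔ q) ∧ (q ∧ (q ∧ q)) = 3 ∧ 2 = 2
p ↔ q = 4 ↔ 2 = 3
¬q = ¬2 = 3
(p ↔ q) → ¬q = 3 → 3 = 5
¬((p ↔ q) → ¬q) = ¬5 = 0
((p ↔ q) ∧ (q ∧ (q ∧ q))) → ¬((p ↔ q) → ¬q) = 2 → 0 = 3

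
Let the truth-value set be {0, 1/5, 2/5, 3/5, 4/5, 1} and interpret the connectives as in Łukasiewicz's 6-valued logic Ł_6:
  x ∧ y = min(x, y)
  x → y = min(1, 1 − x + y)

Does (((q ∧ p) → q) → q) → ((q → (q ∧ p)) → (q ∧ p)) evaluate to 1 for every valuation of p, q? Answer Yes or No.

At p = 3/5, q = 0, for instance:
q ∧ p = 0 ∧ 3/5 = 0
(q ∧ p) → q = 0 → 0 = 1
((q ∧ p) → q) → q = 1 → 0 = 0
q → (q ∧ p) = 0 → 0 = 1
(q → (q ∧ p)) → (q ∧ p) = 1 → 0 = 0
(((q ∧ p) → q) → q) → ((q → (q ∧ p)) → (q ∧ p)) = 0 → 0 = 1
and checking the remaining 35 assignments likewise gives ≥ 1 in every case.

Yes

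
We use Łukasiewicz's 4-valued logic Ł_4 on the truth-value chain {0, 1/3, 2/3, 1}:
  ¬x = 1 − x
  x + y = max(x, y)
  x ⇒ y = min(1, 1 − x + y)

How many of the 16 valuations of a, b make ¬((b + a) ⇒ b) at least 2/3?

3

a = 0, b = 0 ↦ 0  <
a = 0, b = 1/3 ↦ 0  <
a = 0, b = 2/3 ↦ 0  <
a = 0, b = 1 ↦ 0  <
a = 1/3, b = 0 ↦ 1/3  <
a = 1/3, b = 1/3 ↦ 0  <
a = 1/3, b = 2/3 ↦ 0  <
a = 1/3, b = 1 ↦ 0  <
a = 2/3, b = 0 ↦ 2/3  ≥
a = 2/3, b = 1/3 ↦ 1/3  <
a = 2/3, b = 2/3 ↦ 0  <
a = 2/3, b = 1 ↦ 0  <
a = 1, b = 0 ↦ 1  ≥
a = 1, b = 1/3 ↦ 2/3  ≥
a = 1, b = 2/3 ↦ 1/3  <
a = 1, b = 1 ↦ 0  <
So 3 of the 16 assignments meet the threshold.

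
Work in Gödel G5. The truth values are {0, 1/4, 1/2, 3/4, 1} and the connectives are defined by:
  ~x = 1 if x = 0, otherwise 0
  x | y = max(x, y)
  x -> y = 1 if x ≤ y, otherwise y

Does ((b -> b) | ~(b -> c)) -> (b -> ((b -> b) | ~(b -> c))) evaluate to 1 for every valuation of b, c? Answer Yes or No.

At b = 1/2, c = 3/4, for instance:
b -> b = 1/2 -> 1/2 = 1
b -> c = 1/2 -> 3/4 = 1
~(b -> c) = ~1 = 0
(b -> b) | ~(b -> c) = 1 | 0 = 1
b -> ((b -> b) | ~(b -> c)) = 1/2 -> 1 = 1
((b -> b) | ~(b -> c)) -> (b -> ((b -> b) | ~(b -> c))) = 1 -> 1 = 1
and checking the remaining 24 assignments likewise gives ≥ 1 in every case.

Yes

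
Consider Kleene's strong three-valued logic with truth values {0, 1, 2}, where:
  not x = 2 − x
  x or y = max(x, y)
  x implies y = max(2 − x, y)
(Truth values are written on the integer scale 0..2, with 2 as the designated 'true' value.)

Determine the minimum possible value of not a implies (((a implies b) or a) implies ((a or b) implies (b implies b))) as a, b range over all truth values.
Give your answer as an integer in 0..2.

1

Take a = 0, b = 1:
not a = not 0 = 2
a implies b = 0 implies 1 = 2
(a implies b) or a = 2 or 0 = 2
a or b = 0 or 1 = 1
b implies b = 1 implies 1 = 1
(a or b) implies (b implies b) = 1 implies 1 = 1
((a implies b) or a) implies ((a or b) implies (b implies b)) = 2 implies 1 = 1
not a implies (((a implies b) or a) implies ((a or b) implies (b implies b))) = 2 implies 1 = 1
No assignment yields a value below 1, so this is the minimum.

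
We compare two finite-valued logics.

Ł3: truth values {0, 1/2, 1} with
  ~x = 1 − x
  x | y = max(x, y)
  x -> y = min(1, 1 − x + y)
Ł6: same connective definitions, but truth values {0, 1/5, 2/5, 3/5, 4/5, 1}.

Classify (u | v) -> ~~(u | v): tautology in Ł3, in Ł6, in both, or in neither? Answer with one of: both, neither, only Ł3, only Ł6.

In Ł3: every assignment gives 1 — tautology.
In Ł6: every assignment gives 1 — tautology.

both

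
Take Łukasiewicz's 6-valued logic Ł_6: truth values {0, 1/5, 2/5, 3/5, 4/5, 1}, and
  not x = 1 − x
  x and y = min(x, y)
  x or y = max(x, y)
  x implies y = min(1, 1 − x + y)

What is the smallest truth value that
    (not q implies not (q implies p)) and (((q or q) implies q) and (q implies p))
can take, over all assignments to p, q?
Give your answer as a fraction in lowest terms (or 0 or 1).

Take p = 0, q = 0:
not q = not 0 = 1
q implies p = 0 implies 0 = 1
not (q implies p) = not 1 = 0
not q implies not (q implies p) = 1 implies 0 = 0
q or q = 0 or 0 = 0
(q or q) implies q = 0 implies 0 = 1
q implies p = 0 implies 0 = 1
((q or q) implies q) and (q implies p) = 1 and 1 = 1
(not q implies not (q implies p)) and (((q or q) implies q) and (q implies p)) = 0 and 1 = 0
No assignment yields a value below 0, so this is the minimum.

0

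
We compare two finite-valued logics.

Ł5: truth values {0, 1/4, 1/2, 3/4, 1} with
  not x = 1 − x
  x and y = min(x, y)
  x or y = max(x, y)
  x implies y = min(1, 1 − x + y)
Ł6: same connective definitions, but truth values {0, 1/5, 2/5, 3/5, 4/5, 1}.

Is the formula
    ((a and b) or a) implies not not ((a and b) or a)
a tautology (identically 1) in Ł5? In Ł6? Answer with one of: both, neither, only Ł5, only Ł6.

both

In Ł5: every assignment gives 1 — tautology.
In Ł6: every assignment gives 1 — tautology.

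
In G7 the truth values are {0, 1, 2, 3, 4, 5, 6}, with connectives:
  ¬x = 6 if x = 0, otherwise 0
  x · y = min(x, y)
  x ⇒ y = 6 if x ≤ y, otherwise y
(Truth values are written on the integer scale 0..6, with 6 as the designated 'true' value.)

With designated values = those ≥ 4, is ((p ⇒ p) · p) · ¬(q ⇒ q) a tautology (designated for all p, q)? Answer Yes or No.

Counterexample: take p = 0, q = 0.
p ⇒ p = 0 ⇒ 0 = 6
(p ⇒ p) · p = 6 · 0 = 0
q ⇒ q = 0 ⇒ 0 = 6
¬(q ⇒ q) = ¬6 = 0
((p ⇒ p) · p) · ¬(q ⇒ q) = 0 · 0 = 0
This gives 0, which is below 4.

No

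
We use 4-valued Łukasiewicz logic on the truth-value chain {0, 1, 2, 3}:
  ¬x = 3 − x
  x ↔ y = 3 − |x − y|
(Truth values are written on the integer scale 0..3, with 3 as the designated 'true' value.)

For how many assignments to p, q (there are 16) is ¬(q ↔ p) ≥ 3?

p = 0, q = 0 ↦ 0  <
p = 0, q = 1 ↦ 1  <
p = 0, q = 2 ↦ 2  <
p = 0, q = 3 ↦ 3  ≥
p = 1, q = 0 ↦ 1  <
p = 1, q = 1 ↦ 0  <
p = 1, q = 2 ↦ 1  <
p = 1, q = 3 ↦ 2  <
p = 2, q = 0 ↦ 2  <
p = 2, q = 1 ↦ 1  <
p = 2, q = 2 ↦ 0  <
p = 2, q = 3 ↦ 1  <
p = 3, q = 0 ↦ 3  ≥
p = 3, q = 1 ↦ 2  <
p = 3, q = 2 ↦ 1  <
p = 3, q = 3 ↦ 0  <
So 2 of the 16 assignments meet the threshold.

2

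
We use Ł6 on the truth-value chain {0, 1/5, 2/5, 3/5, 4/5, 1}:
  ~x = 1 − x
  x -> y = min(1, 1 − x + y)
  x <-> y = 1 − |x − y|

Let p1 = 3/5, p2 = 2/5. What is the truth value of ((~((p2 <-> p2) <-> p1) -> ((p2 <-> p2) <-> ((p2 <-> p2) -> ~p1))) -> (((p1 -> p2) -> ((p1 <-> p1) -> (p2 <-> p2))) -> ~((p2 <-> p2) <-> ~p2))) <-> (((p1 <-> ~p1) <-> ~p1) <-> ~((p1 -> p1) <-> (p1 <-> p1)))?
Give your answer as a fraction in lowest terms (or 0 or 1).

p2 <-> p2 = 2/5 <-> 2/5 = 1
(p2 <-> p2) <-> p1 = 1 <-> 3/5 = 3/5
~((p2 <-> p2) <-> p1) = ~3/5 = 2/5
p2 <-> p2 = 2/5 <-> 2/5 = 1
p2 <-> p2 = 2/5 <-> 2/5 = 1
~p1 = ~3/5 = 2/5
(p2 <-> p2) -> ~p1 = 1 -> 2/5 = 2/5
(p2 <-> p2) <-> ((p2 <-> p2) -> ~p1) = 1 <-> 2/5 = 2/5
~((p2 <-> p2) <-> p1) -> ((p2 <-> p2) <-> ((p2 <-> p2) -> ~p1)) = 2/5 -> 2/5 = 1
p1 -> p2 = 3/5 -> 2/5 = 4/5
p1 <-> p1 = 3/5 <-> 3/5 = 1
p2 <-> p2 = 2/5 <-> 2/5 = 1
(p1 <-> p1) -> (p2 <-> p2) = 1 -> 1 = 1
(p1 -> p2) -> ((p1 <-> p1) -> (p2 <-> p2)) = 4/5 -> 1 = 1
p2 <-> p2 = 2/5 <-> 2/5 = 1
~p2 = ~2/5 = 3/5
(p2 <-> p2) <-> ~p2 = 1 <-> 3/5 = 3/5
~((p2 <-> p2) <-> ~p2) = ~3/5 = 2/5
((p1 -> p2) -> ((p1 <-> p1) -> (p2 <-> p2))) -> ~((p2 <-> p2) <-> ~p2) = 1 -> 2/5 = 2/5
(~((p2 <-> p2) <-> p1) -> ((p2 <-> p2) <-> ((p2 <-> p2) -> ~p1))) -> (((p1 -> p2) -> ((p1 <-> p1) -> (p2 <-> p2))) -> ~((p2 <-> p2) <-> ~p2)) = 1 -> 2/5 = 2/5
~p1 = ~3/5 = 2/5
p1 <-> ~p1 = 3/5 <-> 2/5 = 4/5
~p1 = ~3/5 = 2/5
(p1 <-> ~p1) <-> ~p1 = 4/5 <-> 2/5 = 3/5
p1 -> p1 = 3/5 -> 3/5 = 1
p1 <-> p1 = 3/5 <-> 3/5 = 1
(p1 -> p1) <-> (p1 <-> p1) = 1 <-> 1 = 1
~((p1 -> p1) <-> (p1 <-> p1)) = ~1 = 0
((p1 <-> ~p1) <-> ~p1) <-> ~((p1 -> p1) <-> (p1 <-> p1)) = 3/5 <-> 0 = 2/5
((~((p2 <-> p2) <-> p1) -> ((p2 <-> p2) <-> ((p2 <-> p2) -> ~p1))) -> (((p1 -> p2) -> ((p1 <-> p1) -> (p2 <-> p2))) -> ~((p2 <-> p2) <-> ~p2))) <-> (((p1 <-> ~p1) <-> ~p1) <-> ~((p1 -> p1) <-> (p1 <-> p1))) = 2/5 <-> 2/5 = 1

1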